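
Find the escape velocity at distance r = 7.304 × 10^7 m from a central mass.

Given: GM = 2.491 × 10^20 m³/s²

Escape velocity comes from setting total energy to zero: ½v² − GM/r = 0 ⇒ v_esc = √(2GM / r).
v_esc = √(2 · 2.491e+20 / 7.304e+07) m/s ≈ 2.612e+06 m/s = 2612 km/s.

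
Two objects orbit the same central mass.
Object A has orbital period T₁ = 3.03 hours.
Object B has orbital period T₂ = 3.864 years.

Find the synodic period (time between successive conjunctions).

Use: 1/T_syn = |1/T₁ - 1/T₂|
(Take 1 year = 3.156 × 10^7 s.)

Convert to SI: T₁ = 3.03 hours = 10908 s; T₂ = 3.864 years = 1.21948e+08 s.
T_syn = |T₁ · T₂ / (T₁ − T₂)|.
T_syn = |10908 · 1.21948e+08 / (10908 − 1.21948e+08)| s ≈ 1.091e+04 s = 3.03 hours.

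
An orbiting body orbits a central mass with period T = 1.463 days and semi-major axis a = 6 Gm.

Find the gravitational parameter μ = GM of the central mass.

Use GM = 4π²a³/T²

Convert to SI: T = 1.463 days = 126403 s; a = 6 Gm = 6e+09 m.
GM = 4π² · a³ / T².
GM = 4π² · (6e+09)³ / (126403)² m³/s² ≈ 5.337e+20 m³/s² = 5.337 × 10^20 m³/s².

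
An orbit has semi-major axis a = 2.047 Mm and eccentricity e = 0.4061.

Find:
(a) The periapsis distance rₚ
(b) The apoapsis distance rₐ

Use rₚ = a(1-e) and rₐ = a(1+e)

Convert to SI: a = 2.047 Mm = 2.047e+06 m.
(a) rₚ = a(1 − e) = 2.047e+06 · (1 − 0.4061) = 2.047e+06 · 0.5939 ≈ 1.216e+06 m = 1.216 Mm.
(b) rₐ = a(1 + e) = 2.047e+06 · (1 + 0.4061) = 2.047e+06 · 1.4061 ≈ 2.878e+06 m = 2.878 Mm.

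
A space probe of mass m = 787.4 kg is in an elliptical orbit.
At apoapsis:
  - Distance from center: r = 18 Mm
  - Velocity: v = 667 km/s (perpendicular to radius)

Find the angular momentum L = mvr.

Convert to SI: r = 18 Mm = 1.8e+07 m; v = 667 km/s = 667000 m/s.
Since v is perpendicular to r, L = m · v · r.
L = 787.4 · 667000 · 1.8e+07 kg·m²/s ≈ 9.454e+15 kg·m²/s.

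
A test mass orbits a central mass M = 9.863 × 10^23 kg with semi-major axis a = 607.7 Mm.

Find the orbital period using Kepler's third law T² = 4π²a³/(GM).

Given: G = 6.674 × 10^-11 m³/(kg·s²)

Convert to SI: a = 607.7 Mm = 6.077e+08 m.
GM = G · M = 6.674e-11 · 9.863e+23 = 6.58257e+13 m³/s².
Kepler's third law: T = 2π √(a³ / GM).
Substituting a = 6.077e+08 m and GM = 6.58257e+13 m³/s²:
T = 2π √((6.077e+08)³ / 6.58257e+13) s
T ≈ 1.16e+07 s = 134.3 days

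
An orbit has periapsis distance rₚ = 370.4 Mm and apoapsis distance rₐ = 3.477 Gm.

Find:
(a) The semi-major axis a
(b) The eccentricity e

Convert to SI: rₚ = 370.4 Mm = 3.704e+08 m; rₐ = 3.477 Gm = 3.477e+09 m.
(a) a = (rₚ + rₐ) / 2 = (3.704e+08 + 3.477e+09) / 2 ≈ 1.924e+09 m = 1.924 Gm.
(b) e = (rₐ − rₚ) / (rₐ + rₚ) = (3.477e+09 − 3.704e+08) / (3.477e+09 + 3.704e+08) ≈ 0.8075.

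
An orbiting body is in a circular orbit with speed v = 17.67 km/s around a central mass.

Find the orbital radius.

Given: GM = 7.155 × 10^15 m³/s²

Convert to SI: v = 17.67 km/s = 17670 m/s.
For a circular orbit, v² = GM / r, so r = GM / v².
r = 7.155e+15 / (17670)² m ≈ 2.292e+07 m = 22.92 Mm.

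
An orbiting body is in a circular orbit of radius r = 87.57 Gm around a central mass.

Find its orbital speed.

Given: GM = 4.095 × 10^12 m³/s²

Convert to SI: r = 87.57 Gm = 8.757e+10 m.
For a circular orbit, gravity supplies the centripetal force, so v = √(GM / r).
v = √(4.095e+12 / 8.757e+10) m/s ≈ 6.838 m/s = 6.838 m/s.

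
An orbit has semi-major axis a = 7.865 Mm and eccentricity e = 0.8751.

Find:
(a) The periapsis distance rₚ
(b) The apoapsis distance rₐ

Convert to SI: a = 7.865 Mm = 7.865e+06 m.
(a) rₚ = a(1 − e) = 7.865e+06 · (1 − 0.8751) = 7.865e+06 · 0.1249 ≈ 9.823e+05 m = 982.3 km.
(b) rₐ = a(1 + e) = 7.865e+06 · (1 + 0.8751) = 7.865e+06 · 1.8751 ≈ 1.475e+07 m = 14.75 Mm.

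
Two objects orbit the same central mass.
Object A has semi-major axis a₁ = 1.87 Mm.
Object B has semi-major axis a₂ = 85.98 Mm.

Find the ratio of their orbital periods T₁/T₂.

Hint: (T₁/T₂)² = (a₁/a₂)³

Convert to SI: a₁ = 1.87 Mm = 1.87e+06 m; a₂ = 85.98 Mm = 8.598e+07 m.
From Kepler's third law, (T₁/T₂)² = (a₁/a₂)³, so T₁/T₂ = (a₁/a₂)^(3/2).
a₁/a₂ = 1.87e+06 / 8.598e+07 = 0.0217492.
T₁/T₂ = (0.0217492)^(3/2) ≈ 0.003207.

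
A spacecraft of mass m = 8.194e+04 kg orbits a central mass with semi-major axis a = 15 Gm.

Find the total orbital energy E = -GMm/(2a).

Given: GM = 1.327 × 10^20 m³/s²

Convert to SI: a = 15 Gm = 1.5e+10 m.
E = −GMm / (2a).
E = −1.327e+20 · 8.194e+04 / (2 · 1.5e+10) J ≈ -3.624e+14 J = -362.4 TJ.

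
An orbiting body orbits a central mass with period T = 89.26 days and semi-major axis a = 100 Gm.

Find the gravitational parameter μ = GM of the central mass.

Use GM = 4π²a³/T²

Convert to SI: T = 89.26 days = 7.71206e+06 s; a = 100 Gm = 1e+11 m.
GM = 4π² · a³ / T².
GM = 4π² · (1e+11)³ / (7.71206e+06)² m³/s² ≈ 6.638e+20 m³/s² = 6.638 × 10^20 m³/s².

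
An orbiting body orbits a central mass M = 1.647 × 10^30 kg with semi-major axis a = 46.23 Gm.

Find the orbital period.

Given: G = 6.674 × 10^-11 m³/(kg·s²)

Convert to SI: a = 46.23 Gm = 4.623e+10 m.
GM = G · M = 6.674e-11 · 1.647e+30 = 1.09921e+20 m³/s².
Kepler's third law: T = 2π √(a³ / GM).
Substituting a = 4.623e+10 m and GM = 1.09921e+20 m³/s²:
T = 2π √((4.623e+10)³ / 1.09921e+20) s
T ≈ 5.957e+06 s = 68.95 days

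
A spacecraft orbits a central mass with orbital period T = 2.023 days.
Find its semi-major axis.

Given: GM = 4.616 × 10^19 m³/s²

Convert to SI: T = 2.023 days = 174787 s.
Invert Kepler's third law: a = (GM · T² / (4π²))^(1/3).
Substituting T = 174787 s and GM = 4.616e+19 m³/s²:
a = (4.616e+19 · (174787)² / (4π²))^(1/3) m
a ≈ 3.293e+09 m = 3.293 Gm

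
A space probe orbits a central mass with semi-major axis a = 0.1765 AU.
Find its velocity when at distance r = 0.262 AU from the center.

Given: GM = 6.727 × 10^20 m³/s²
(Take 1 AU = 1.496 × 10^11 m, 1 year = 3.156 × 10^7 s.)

Convert to SI: a = 0.1765 AU = 2.64044e+10 m; r = 0.262 AU = 3.91952e+10 m.
Vis-viva: v = √(GM · (2/r − 1/a)).
2/r − 1/a = 2/3.91952e+10 − 1/2.64044e+10 = 1.31542e-11 m⁻¹.
v = √(6.727e+20 · 1.31542e-11) m/s ≈ 9.407e+04 m/s = 19.84 AU/year.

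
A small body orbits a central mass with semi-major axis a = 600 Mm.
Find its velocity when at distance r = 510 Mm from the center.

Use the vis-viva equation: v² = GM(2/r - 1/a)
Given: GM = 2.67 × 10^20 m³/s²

Convert to SI: a = 600 Mm = 6e+08 m; r = 510 Mm = 5.1e+08 m.
Vis-viva: v = √(GM · (2/r − 1/a)).
2/r − 1/a = 2/5.1e+08 − 1/6e+08 = 2.2549e-09 m⁻¹.
v = √(2.67e+20 · 2.2549e-09) m/s ≈ 7.759e+05 m/s = 775.9 km/s.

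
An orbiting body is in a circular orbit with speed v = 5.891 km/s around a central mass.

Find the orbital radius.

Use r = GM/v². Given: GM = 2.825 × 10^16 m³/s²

Convert to SI: v = 5.891 km/s = 5891 m/s.
For a circular orbit, v² = GM / r, so r = GM / v².
r = 2.825e+16 / (5891)² m ≈ 8.14e+08 m = 814 Mm.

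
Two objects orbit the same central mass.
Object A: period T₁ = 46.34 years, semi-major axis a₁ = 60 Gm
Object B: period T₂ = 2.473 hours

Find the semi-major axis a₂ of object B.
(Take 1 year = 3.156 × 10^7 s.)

Convert to SI: T₁ = 46.34 years = 1.46249e+09 s; a₁ = 60 Gm = 6e+10 m; T₂ = 2.473 hours = 8902.8 s.
Kepler's third law: (T₁/T₂)² = (a₁/a₂)³ ⇒ a₂ = a₁ · (T₂/T₁)^(2/3).
T₂/T₁ = 8902.8 / 1.46249e+09 = 6.08742e-06.
a₂ = 6e+10 · (6.08742e-06)^(2/3) m ≈ 2e+07 m = 20 Mm.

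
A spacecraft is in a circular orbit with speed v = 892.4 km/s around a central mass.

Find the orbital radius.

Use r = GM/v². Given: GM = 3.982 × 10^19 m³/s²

Convert to SI: v = 892.4 km/s = 892400 m/s.
For a circular orbit, v² = GM / r, so r = GM / v².
r = 3.982e+19 / (892400)² m ≈ 5e+07 m = 50 Mm.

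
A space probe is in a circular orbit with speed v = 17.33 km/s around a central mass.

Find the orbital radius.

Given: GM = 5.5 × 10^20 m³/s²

Convert to SI: v = 17.33 km/s = 17330 m/s.
For a circular orbit, v² = GM / r, so r = GM / v².
r = 5.5e+20 / (17330)² m ≈ 1.831e+12 m = 1.831 × 10^12 m.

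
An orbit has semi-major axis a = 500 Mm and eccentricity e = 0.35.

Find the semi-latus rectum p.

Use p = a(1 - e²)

Convert to SI: a = 500 Mm = 5e+08 m.
p = a (1 − e²).
p = 5e+08 · (1 − (0.35)²) = 5e+08 · 0.8775 ≈ 4.388e+08 m = 438.8 Mm.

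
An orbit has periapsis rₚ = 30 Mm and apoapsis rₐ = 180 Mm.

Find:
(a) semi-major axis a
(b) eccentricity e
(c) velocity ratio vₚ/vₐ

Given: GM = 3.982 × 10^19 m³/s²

Convert to SI: rₚ = 30 Mm = 3e+07 m; rₐ = 180 Mm = 1.8e+08 m.
(a) a = (rₚ + rₐ)/2 = (3e+07 + 1.8e+08)/2 ≈ 1.05e+08 m
(b) e = (rₐ − rₚ)/(rₐ + rₚ) = (1.8e+08 − 3e+07)/(1.8e+08 + 3e+07) ≈ 0.7143
(c) Conservation of angular momentum (rₚvₚ = rₐvₐ) gives vₚ/vₐ = rₐ/rₚ = 1.8e+08/3e+07 ≈ 6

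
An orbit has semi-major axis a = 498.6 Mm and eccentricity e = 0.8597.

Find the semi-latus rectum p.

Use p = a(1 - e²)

Convert to SI: a = 498.6 Mm = 4.986e+08 m.
p = a (1 − e²).
p = 4.986e+08 · (1 − (0.8597)²) = 4.986e+08 · 0.260916 ≈ 1.301e+08 m = 130.1 Mm.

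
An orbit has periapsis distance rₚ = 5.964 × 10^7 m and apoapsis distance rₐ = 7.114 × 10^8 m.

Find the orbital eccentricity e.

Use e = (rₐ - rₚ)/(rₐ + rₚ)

e = (rₐ − rₚ) / (rₐ + rₚ).
e = (7.114e+08 − 5.964e+07) / (7.114e+08 + 5.964e+07) = 6.5176e+08 / 7.7104e+08 ≈ 0.8453.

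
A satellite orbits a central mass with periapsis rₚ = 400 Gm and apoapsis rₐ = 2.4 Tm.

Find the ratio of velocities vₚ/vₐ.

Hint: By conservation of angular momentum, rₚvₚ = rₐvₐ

Convert to SI: rₚ = 400 Gm = 4e+11 m; rₐ = 2.4 Tm = 2.4e+12 m.
Conservation of angular momentum gives rₚvₚ = rₐvₐ, so vₚ/vₐ = rₐ/rₚ.
vₚ/vₐ = 2.4e+12 / 4e+11 ≈ 6.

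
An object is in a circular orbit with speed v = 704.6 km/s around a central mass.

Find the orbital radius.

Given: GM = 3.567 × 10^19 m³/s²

Convert to SI: v = 704.6 km/s = 704600 m/s.
For a circular orbit, v² = GM / r, so r = GM / v².
r = 3.567e+19 / (704600)² m ≈ 7.185e+07 m = 71.85 Mm.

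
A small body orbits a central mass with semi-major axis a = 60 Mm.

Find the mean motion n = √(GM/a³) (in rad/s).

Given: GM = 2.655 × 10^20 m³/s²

Convert to SI: a = 60 Mm = 6e+07 m.
n = √(GM / a³).
n = √(2.655e+20 / (6e+07)³) rad/s ≈ 0.03506 rad/s.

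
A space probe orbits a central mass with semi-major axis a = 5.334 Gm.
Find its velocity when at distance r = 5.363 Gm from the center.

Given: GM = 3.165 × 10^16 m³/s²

Convert to SI: a = 5.334 Gm = 5.334e+09 m; r = 5.363 Gm = 5.363e+09 m.
Vis-viva: v = √(GM · (2/r − 1/a)).
2/r − 1/a = 2/5.363e+09 − 1/5.334e+09 = 1.85449e-10 m⁻¹.
v = √(3.165e+16 · 1.85449e-10) m/s ≈ 2423 m/s = 2.423 km/s.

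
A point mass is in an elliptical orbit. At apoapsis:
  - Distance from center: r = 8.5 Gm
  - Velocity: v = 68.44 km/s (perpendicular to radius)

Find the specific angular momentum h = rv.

Convert to SI: r = 8.5 Gm = 8.5e+09 m; v = 68.44 km/s = 68440 m/s.
With v perpendicular to r, h = r · v.
h = 8.5e+09 · 68440 m²/s ≈ 5.817e+14 m²/s.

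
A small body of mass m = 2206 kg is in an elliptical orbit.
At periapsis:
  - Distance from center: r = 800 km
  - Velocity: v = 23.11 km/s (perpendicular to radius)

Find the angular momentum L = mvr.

Convert to SI: r = 800 km = 800000 m; v = 23.11 km/s = 23110 m/s.
Since v is perpendicular to r, L = m · v · r.
L = 2206 · 23110 · 800000 kg·m²/s ≈ 4.078e+13 kg·m²/s.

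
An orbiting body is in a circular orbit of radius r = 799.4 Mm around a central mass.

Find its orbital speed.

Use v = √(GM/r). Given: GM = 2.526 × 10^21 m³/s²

Convert to SI: r = 799.4 Mm = 7.994e+08 m.
For a circular orbit, gravity supplies the centripetal force, so v = √(GM / r).
v = √(2.526e+21 / 7.994e+08) m/s ≈ 1.778e+06 m/s = 1778 km/s.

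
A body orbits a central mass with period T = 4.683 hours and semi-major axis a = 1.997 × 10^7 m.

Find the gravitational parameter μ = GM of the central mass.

Convert to SI: T = 4.683 hours = 16858.8 s.
GM = 4π² · a³ / T².
GM = 4π² · (1.997e+07)³ / (16858.8)² m³/s² ≈ 1.106e+15 m³/s² = 1.106 × 10^15 m³/s².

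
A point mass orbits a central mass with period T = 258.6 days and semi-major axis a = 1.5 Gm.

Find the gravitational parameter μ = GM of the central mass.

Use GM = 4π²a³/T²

Convert to SI: T = 258.6 days = 2.2343e+07 s; a = 1.5 Gm = 1.5e+09 m.
GM = 4π² · a³ / T².
GM = 4π² · (1.5e+09)³ / (2.2343e+07)² m³/s² ≈ 2.669e+14 m³/s² = 2.669 × 10^14 m³/s².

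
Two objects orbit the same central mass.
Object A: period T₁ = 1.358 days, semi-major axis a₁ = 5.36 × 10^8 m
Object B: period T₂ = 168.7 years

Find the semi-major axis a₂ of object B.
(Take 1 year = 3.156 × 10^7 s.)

Convert to SI: T₁ = 1.358 days = 117331 s; T₂ = 168.7 years = 5.32417e+09 s.
Kepler's third law: (T₁/T₂)² = (a₁/a₂)³ ⇒ a₂ = a₁ · (T₂/T₁)^(2/3).
T₂/T₁ = 5.32417e+09 / 117331 = 45377.3.
a₂ = 5.36e+08 · (45377.3)^(2/3) m ≈ 6.819e+11 m = 6.819 × 10^11 m.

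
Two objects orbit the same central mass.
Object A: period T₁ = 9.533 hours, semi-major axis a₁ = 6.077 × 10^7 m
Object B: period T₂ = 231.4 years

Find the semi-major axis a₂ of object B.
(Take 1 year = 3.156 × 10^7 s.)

Convert to SI: T₁ = 9.533 hours = 34318.8 s; T₂ = 231.4 years = 7.30298e+09 s.
Kepler's third law: (T₁/T₂)² = (a₁/a₂)³ ⇒ a₂ = a₁ · (T₂/T₁)^(2/3).
T₂/T₁ = 7.30298e+09 / 34318.8 = 212798.
a₂ = 6.077e+07 · (212798)^(2/3) m ≈ 2.166e+11 m = 2.166 × 10^11 m.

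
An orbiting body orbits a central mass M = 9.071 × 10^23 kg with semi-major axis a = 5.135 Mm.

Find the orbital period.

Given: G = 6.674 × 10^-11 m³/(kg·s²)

Convert to SI: a = 5.135 Mm = 5.135e+06 m.
GM = G · M = 6.674e-11 · 9.071e+23 = 6.05399e+13 m³/s².
Kepler's third law: T = 2π √(a³ / GM).
Substituting a = 5.135e+06 m and GM = 6.05399e+13 m³/s²:
T = 2π √((5.135e+06)³ / 6.05399e+13) s
T ≈ 9397 s = 2.61 hours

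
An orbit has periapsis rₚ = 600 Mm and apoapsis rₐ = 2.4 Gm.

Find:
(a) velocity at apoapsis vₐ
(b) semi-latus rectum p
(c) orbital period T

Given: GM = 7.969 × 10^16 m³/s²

Convert to SI: rₚ = 600 Mm = 6e+08 m; rₐ = 2.4 Gm = 2.4e+09 m.
(a) With a = (rₚ + rₐ)/2 = 1.5e+09 m, vₐ = √(GM (2/rₐ − 1/a)) = √(7.969e+16 · (2/2.4e+09 − 1/1.5e+09)) m/s ≈ 3644 m/s
(b) From a = (rₚ + rₐ)/2 = 1.5e+09 m and e = (rₐ − rₚ)/(rₐ + rₚ) = 0.6, p = a(1 − e²) = 1.5e+09 · (1 − (0.6)²) ≈ 9.6e+08 m
(c) With a = (rₚ + rₐ)/2 = 1.5e+09 m, T = 2π √(a³/GM) = 2π √((1.5e+09)³/7.969e+16) s ≈ 1.293e+06 s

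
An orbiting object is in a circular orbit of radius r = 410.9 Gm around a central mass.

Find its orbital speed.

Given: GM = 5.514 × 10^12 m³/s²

Convert to SI: r = 410.9 Gm = 4.109e+11 m.
For a circular orbit, gravity supplies the centripetal force, so v = √(GM / r).
v = √(5.514e+12 / 4.109e+11) m/s ≈ 3.663 m/s = 3.663 m/s.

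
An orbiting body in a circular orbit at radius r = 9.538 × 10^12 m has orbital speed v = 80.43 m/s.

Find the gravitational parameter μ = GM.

For a circular orbit v² = GM/r, so GM = v² · r.
GM = (80.43)² · 9.538e+12 m³/s² ≈ 6.17e+16 m³/s² = 6.17 × 10^16 m³/s².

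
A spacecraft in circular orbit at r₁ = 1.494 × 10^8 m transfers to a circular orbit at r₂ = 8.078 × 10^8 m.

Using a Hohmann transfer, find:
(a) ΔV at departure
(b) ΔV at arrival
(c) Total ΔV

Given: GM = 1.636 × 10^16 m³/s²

Transfer semi-major axis: a_t = (r₁ + r₂)/2 = (1.494e+08 + 8.078e+08)/2 = 4.786e+08 m.
Circular speeds: v₁ = √(GM/r₁) = 10464.4 m/s, v₂ = √(GM/r₂) = 4500.28 m/s.
Transfer speeds (vis-viva v² = GM(2/r − 1/a_t)): v₁ᵗ = 13595.1 m/s, v₂ᵗ = 2514.37 m/s.
(a) ΔV₁ = |v₁ᵗ − v₁| ≈ 3131 m/s = 3.131 km/s.
(b) ΔV₂ = |v₂ − v₂ᵗ| ≈ 1986 m/s = 1.986 km/s.
(c) ΔV_total = ΔV₁ + ΔV₂ ≈ 5117 m/s = 5.117 km/s.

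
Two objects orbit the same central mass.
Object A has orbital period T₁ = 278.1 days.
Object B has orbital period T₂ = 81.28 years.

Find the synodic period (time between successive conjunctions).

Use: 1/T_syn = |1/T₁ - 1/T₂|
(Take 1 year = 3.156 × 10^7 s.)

Convert to SI: T₁ = 278.1 days = 2.40278e+07 s; T₂ = 81.28 years = 2.5652e+09 s.
T_syn = |T₁ · T₂ / (T₁ − T₂)|.
T_syn = |2.40278e+07 · 2.5652e+09 / (2.40278e+07 − 2.5652e+09)| s ≈ 2.426e+07 s = 280.7 days.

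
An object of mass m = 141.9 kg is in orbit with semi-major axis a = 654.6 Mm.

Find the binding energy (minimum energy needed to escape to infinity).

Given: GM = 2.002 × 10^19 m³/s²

Convert to SI: a = 654.6 Mm = 6.546e+08 m.
Total orbital energy is E = −GMm/(2a); binding energy is E_bind = −E = GMm/(2a).
E_bind = 2.002e+19 · 141.9 / (2 · 6.546e+08) J ≈ 2.17e+12 J = 2.17 TJ.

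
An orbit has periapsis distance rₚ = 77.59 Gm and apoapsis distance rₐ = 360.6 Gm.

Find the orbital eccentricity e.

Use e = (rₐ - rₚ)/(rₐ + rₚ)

Convert to SI: rₚ = 77.59 Gm = 7.759e+10 m; rₐ = 360.6 Gm = 3.606e+11 m.
e = (rₐ − rₚ) / (rₐ + rₚ).
e = (3.606e+11 − 7.759e+10) / (3.606e+11 + 7.759e+10) = 2.8301e+11 / 4.3819e+11 ≈ 0.6459.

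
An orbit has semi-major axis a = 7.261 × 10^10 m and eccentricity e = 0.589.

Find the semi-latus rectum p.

p = a (1 − e²).
p = 7.261e+10 · (1 − (0.589)²) = 7.261e+10 · 0.653079 ≈ 4.742e+10 m = 4.742 × 10^10 m.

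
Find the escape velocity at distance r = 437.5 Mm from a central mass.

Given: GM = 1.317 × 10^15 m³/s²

Convert to SI: r = 437.5 Mm = 4.375e+08 m.
Escape velocity comes from setting total energy to zero: ½v² − GM/r = 0 ⇒ v_esc = √(2GM / r).
v_esc = √(2 · 1.317e+15 / 4.375e+08) m/s ≈ 2454 m/s = 2.454 km/s.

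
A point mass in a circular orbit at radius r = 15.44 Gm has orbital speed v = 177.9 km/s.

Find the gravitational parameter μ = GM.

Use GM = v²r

Convert to SI: r = 15.44 Gm = 1.544e+10 m; v = 177.9 km/s = 177900 m/s.
For a circular orbit v² = GM/r, so GM = v² · r.
GM = (177900)² · 1.544e+10 m³/s² ≈ 4.887e+20 m³/s² = 4.887 × 10^20 m³/s².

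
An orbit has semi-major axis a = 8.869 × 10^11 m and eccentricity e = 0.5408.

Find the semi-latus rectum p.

p = a (1 − e²).
p = 8.869e+11 · (1 − (0.5408)²) = 8.869e+11 · 0.707535 ≈ 6.275e+11 m = 6.275 × 10^11 m.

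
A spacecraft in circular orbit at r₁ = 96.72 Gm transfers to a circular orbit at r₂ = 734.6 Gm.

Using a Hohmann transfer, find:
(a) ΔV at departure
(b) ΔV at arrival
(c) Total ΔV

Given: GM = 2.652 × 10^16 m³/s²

Convert to SI: r₁ = 96.72 Gm = 9.672e+10 m; r₂ = 734.6 Gm = 7.346e+11 m.
Transfer semi-major axis: a_t = (r₁ + r₂)/2 = (9.672e+10 + 7.346e+11)/2 = 4.1566e+11 m.
Circular speeds: v₁ = √(GM/r₁) = 523.635 m/s, v₂ = √(GM/r₂) = 190.003 m/s.
Transfer speeds (vis-viva v² = GM(2/r − 1/a_t)): v₁ᵗ = 696.121 m/s, v₂ᵗ = 91.6538 m/s.
(a) ΔV₁ = |v₁ᵗ − v₁| ≈ 172.5 m/s = 172.5 m/s.
(b) ΔV₂ = |v₂ − v₂ᵗ| ≈ 98.35 m/s = 98.35 m/s.
(c) ΔV_total = ΔV₁ + ΔV₂ ≈ 270.8 m/s = 270.8 m/s.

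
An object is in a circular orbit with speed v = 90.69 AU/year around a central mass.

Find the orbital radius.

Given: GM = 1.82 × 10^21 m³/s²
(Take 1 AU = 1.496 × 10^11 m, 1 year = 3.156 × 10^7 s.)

Convert to SI: v = 90.69 AU/year = 429887 m/s.
For a circular orbit, v² = GM / r, so r = GM / v².
r = 1.82e+21 / (429887)² m ≈ 9.848e+09 m = 0.06583 AU.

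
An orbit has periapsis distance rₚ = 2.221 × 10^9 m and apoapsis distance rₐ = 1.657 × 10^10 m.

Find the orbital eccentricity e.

e = (rₐ − rₚ) / (rₐ + rₚ).
e = (1.657e+10 − 2.221e+09) / (1.657e+10 + 2.221e+09) = 1.4349e+10 / 1.8791e+10 ≈ 0.7636.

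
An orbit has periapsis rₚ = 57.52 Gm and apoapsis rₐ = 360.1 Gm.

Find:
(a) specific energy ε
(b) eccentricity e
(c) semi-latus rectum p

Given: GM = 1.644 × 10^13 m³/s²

Convert to SI: rₚ = 57.52 Gm = 5.752e+10 m; rₐ = 360.1 Gm = 3.601e+11 m.
(a) With a = (rₚ + rₐ)/2 = 2.0881e+11 m, ε = −GM/(2a) = −1.644e+13/(2 · 2.0881e+11) J/kg ≈ -39.37 J/kg
(b) e = (rₐ − rₚ)/(rₐ + rₚ) = (3.601e+11 − 5.752e+10)/(3.601e+11 + 5.752e+10) ≈ 0.7245
(c) From a = (rₚ + rₐ)/2 = 2.0881e+11 m and e = (rₐ − rₚ)/(rₐ + rₚ) = 0.724534, p = a(1 − e²) = 2.0881e+11 · (1 − (0.724534)²) ≈ 9.92e+10 m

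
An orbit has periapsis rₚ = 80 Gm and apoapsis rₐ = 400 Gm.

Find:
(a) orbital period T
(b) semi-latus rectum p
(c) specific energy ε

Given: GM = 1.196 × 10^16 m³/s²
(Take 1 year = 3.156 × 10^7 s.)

Convert to SI: rₚ = 80 Gm = 8e+10 m; rₐ = 400 Gm = 4e+11 m.
(a) With a = (rₚ + rₐ)/2 = 2.4e+11 m, T = 2π √(a³/GM) = 2π √((2.4e+11)³/1.196e+16) s ≈ 6.755e+09 s
(b) From a = (rₚ + rₐ)/2 = 2.4e+11 m and e = (rₐ − rₚ)/(rₐ + rₚ) = 0.666667, p = a(1 − e²) = 2.4e+11 · (1 − (0.666667)²) ≈ 1.333e+11 m
(c) With a = (rₚ + rₐ)/2 = 2.4e+11 m, ε = −GM/(2a) = −1.196e+16/(2 · 2.4e+11) J/kg ≈ -2.492e+04 J/kg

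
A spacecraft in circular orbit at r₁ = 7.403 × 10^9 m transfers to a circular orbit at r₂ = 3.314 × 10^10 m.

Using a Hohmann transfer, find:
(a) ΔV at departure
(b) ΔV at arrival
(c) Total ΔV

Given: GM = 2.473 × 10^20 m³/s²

Transfer semi-major axis: a_t = (r₁ + r₂)/2 = (7.403e+09 + 3.314e+10)/2 = 2.02715e+10 m.
Circular speeds: v₁ = √(GM/r₁) = 182771 m/s, v₂ = √(GM/r₂) = 86384.5 m/s.
Transfer speeds (vis-viva v² = GM(2/r − 1/a_t)): v₁ᵗ = 233691 m/s, v₂ᵗ = 52203.2 m/s.
(a) ΔV₁ = |v₁ᵗ − v₁| ≈ 5.092e+04 m/s = 50.92 km/s.
(b) ΔV₂ = |v₂ − v₂ᵗ| ≈ 3.418e+04 m/s = 34.18 km/s.
(c) ΔV_total = ΔV₁ + ΔV₂ ≈ 8.51e+04 m/s = 85.1 km/s.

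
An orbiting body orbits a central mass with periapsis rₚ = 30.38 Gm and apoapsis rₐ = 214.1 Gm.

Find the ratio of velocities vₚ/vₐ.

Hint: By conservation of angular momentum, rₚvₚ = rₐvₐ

Convert to SI: rₚ = 30.38 Gm = 3.038e+10 m; rₐ = 214.1 Gm = 2.141e+11 m.
Conservation of angular momentum gives rₚvₚ = rₐvₐ, so vₚ/vₐ = rₐ/rₚ.
vₚ/vₐ = 2.141e+11 / 3.038e+10 ≈ 7.047.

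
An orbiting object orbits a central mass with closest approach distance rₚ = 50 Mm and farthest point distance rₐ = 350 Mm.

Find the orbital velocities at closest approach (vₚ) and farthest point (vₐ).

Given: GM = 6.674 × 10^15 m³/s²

Convert to SI: rₚ = 50 Mm = 5e+07 m; rₐ = 350 Mm = 3.5e+08 m.
Use the vis-viva equation v² = GM(2/r − 1/a) with a = (rₚ + rₐ)/2 = (5e+07 + 3.5e+08)/2 = 2e+08 m.
vₚ = √(GM · (2/rₚ − 1/a)) = √(6.674e+15 · (2/5e+07 − 1/2e+08)) m/s ≈ 1.528e+04 m/s = 15.28 km/s.
vₐ = √(GM · (2/rₐ − 1/a)) = √(6.674e+15 · (2/3.5e+08 − 1/2e+08)) m/s ≈ 2183 m/s = 2.183 km/s.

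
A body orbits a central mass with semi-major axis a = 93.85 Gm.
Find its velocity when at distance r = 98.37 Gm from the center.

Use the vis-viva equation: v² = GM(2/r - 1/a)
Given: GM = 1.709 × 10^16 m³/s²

Convert to SI: a = 93.85 Gm = 9.385e+10 m; r = 98.37 Gm = 9.837e+10 m.
Vis-viva: v = √(GM · (2/r − 1/a)).
2/r − 1/a = 2/9.837e+10 − 1/9.385e+10 = 9.6761e-12 m⁻¹.
v = √(1.709e+16 · 9.6761e-12) m/s ≈ 406.7 m/s = 406.7 m/s.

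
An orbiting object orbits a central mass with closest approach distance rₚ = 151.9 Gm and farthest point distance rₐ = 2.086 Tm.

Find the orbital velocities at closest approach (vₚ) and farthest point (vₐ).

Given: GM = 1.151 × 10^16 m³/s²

Convert to SI: rₚ = 151.9 Gm = 1.519e+11 m; rₐ = 2.086 Tm = 2.086e+12 m.
Use the vis-viva equation v² = GM(2/r − 1/a) with a = (rₚ + rₐ)/2 = (1.519e+11 + 2.086e+12)/2 = 1.11895e+12 m.
vₚ = √(GM · (2/rₚ − 1/a)) = √(1.151e+16 · (2/1.519e+11 − 1/1.11895e+12)) m/s ≈ 375.8 m/s = 375.8 m/s.
vₐ = √(GM · (2/rₐ − 1/a)) = √(1.151e+16 · (2/2.086e+12 − 1/1.11895e+12)) m/s ≈ 27.37 m/s = 27.37 m/s.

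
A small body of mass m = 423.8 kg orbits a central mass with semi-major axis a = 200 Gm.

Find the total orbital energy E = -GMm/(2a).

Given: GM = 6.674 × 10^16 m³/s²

Convert to SI: a = 200 Gm = 2e+11 m.
E = −GMm / (2a).
E = −6.674e+16 · 423.8 / (2 · 2e+11) J ≈ -7.071e+07 J = -70.71 MJ.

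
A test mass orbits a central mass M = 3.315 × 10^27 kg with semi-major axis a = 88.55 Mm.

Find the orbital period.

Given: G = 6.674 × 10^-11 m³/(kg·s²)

Convert to SI: a = 88.55 Mm = 8.855e+07 m.
GM = G · M = 6.674e-11 · 3.315e+27 = 2.21243e+17 m³/s².
Kepler's third law: T = 2π √(a³ / GM).
Substituting a = 8.855e+07 m and GM = 2.21243e+17 m³/s²:
T = 2π √((8.855e+07)³ / 2.21243e+17) s
T ≈ 1.113e+04 s = 3.092 hours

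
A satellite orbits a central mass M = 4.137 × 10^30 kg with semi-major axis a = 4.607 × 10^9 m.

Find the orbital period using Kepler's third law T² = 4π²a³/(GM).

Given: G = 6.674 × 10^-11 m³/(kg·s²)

GM = G · M = 6.674e-11 · 4.137e+30 = 2.76103e+20 m³/s².
Kepler's third law: T = 2π √(a³ / GM).
Substituting a = 4.607e+09 m and GM = 2.76103e+20 m³/s²:
T = 2π √((4.607e+09)³ / 2.76103e+20) s
T ≈ 1.182e+05 s = 1.369 days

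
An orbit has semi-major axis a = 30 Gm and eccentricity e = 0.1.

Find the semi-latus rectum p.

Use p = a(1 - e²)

Convert to SI: a = 30 Gm = 3e+10 m.
p = a (1 − e²).
p = 3e+10 · (1 − (0.1)²) = 3e+10 · 0.99 ≈ 2.97e+10 m = 29.7 Gm.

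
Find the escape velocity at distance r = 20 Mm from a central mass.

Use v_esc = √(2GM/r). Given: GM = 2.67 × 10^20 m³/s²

Convert to SI: r = 20 Mm = 2e+07 m.
Escape velocity comes from setting total energy to zero: ½v² − GM/r = 0 ⇒ v_esc = √(2GM / r).
v_esc = √(2 · 2.67e+20 / 2e+07) m/s ≈ 5.167e+06 m/s = 5167 km/s.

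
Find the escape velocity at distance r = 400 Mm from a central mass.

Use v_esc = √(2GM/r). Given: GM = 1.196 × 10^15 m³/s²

Convert to SI: r = 400 Mm = 4e+08 m.
Escape velocity comes from setting total energy to zero: ½v² − GM/r = 0 ⇒ v_esc = √(2GM / r).
v_esc = √(2 · 1.196e+15 / 4e+08) m/s ≈ 2445 m/s = 2.445 km/s.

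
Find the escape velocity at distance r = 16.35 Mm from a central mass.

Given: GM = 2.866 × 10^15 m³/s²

Convert to SI: r = 16.35 Mm = 1.635e+07 m.
Escape velocity comes from setting total energy to zero: ½v² − GM/r = 0 ⇒ v_esc = √(2GM / r).
v_esc = √(2 · 2.866e+15 / 1.635e+07) m/s ≈ 1.872e+04 m/s = 18.72 km/s.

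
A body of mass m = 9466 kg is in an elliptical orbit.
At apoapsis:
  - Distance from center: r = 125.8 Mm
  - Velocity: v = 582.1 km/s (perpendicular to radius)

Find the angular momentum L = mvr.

Convert to SI: r = 125.8 Mm = 1.258e+08 m; v = 582.1 km/s = 582100 m/s.
Since v is perpendicular to r, L = m · v · r.
L = 9466 · 582100 · 1.258e+08 kg·m²/s ≈ 6.932e+17 kg·m²/s.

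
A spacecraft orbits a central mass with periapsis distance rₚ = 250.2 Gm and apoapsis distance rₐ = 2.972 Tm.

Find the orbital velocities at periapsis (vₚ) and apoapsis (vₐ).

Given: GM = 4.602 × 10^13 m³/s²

Convert to SI: rₚ = 250.2 Gm = 2.502e+11 m; rₐ = 2.972 Tm = 2.972e+12 m.
Use the vis-viva equation v² = GM(2/r − 1/a) with a = (rₚ + rₐ)/2 = (2.502e+11 + 2.972e+12)/2 = 1.6111e+12 m.
vₚ = √(GM · (2/rₚ − 1/a)) = √(4.602e+13 · (2/2.502e+11 − 1/1.6111e+12)) m/s ≈ 18.42 m/s = 18.42 m/s.
vₐ = √(GM · (2/rₐ − 1/a)) = √(4.602e+13 · (2/2.972e+12 − 1/1.6111e+12)) m/s ≈ 1.551 m/s = 1.551 m/s.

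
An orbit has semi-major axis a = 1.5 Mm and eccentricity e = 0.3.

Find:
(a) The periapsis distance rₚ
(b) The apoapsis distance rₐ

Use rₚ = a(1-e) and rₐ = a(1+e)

Convert to SI: a = 1.5 Mm = 1.5e+06 m.
(a) rₚ = a(1 − e) = 1.5e+06 · (1 − 0.3) = 1.5e+06 · 0.7 ≈ 1.05e+06 m = 1.05 Mm.
(b) rₐ = a(1 + e) = 1.5e+06 · (1 + 0.3) = 1.5e+06 · 1.3 ≈ 1.95e+06 m = 1.95 Mm.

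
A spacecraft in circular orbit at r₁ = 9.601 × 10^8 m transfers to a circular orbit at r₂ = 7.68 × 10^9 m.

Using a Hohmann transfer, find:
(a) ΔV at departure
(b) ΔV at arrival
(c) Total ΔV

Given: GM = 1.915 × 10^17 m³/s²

Transfer semi-major axis: a_t = (r₁ + r₂)/2 = (9.601e+08 + 7.68e+09)/2 = 4.32005e+09 m.
Circular speeds: v₁ = √(GM/r₁) = 14123 m/s, v₂ = √(GM/r₂) = 4993.49 m/s.
Transfer speeds (vis-viva v² = GM(2/r − 1/a_t)): v₁ᵗ = 18830.5 m/s, v₂ᵗ = 2354.06 m/s.
(a) ΔV₁ = |v₁ᵗ − v₁| ≈ 4708 m/s = 4.708 km/s.
(b) ΔV₂ = |v₂ − v₂ᵗ| ≈ 2639 m/s = 2.639 km/s.
(c) ΔV_total = ΔV₁ + ΔV₂ ≈ 7347 m/s = 7.347 km/s.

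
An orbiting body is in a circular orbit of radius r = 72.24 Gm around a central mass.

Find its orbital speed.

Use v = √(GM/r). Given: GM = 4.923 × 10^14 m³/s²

Convert to SI: r = 72.24 Gm = 7.224e+10 m.
For a circular orbit, gravity supplies the centripetal force, so v = √(GM / r).
v = √(4.923e+14 / 7.224e+10) m/s ≈ 82.55 m/s = 82.55 m/s.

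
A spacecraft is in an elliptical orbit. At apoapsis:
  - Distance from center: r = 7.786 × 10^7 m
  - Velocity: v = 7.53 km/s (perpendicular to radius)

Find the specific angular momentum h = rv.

Convert to SI: v = 7.53 km/s = 7530 m/s.
With v perpendicular to r, h = r · v.
h = 7.786e+07 · 7530 m²/s ≈ 5.863e+11 m²/s.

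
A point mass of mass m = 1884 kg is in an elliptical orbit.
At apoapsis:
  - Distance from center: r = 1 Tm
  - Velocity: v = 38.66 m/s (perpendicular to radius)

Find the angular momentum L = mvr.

Convert to SI: r = 1 Tm = 1e+12 m.
Since v is perpendicular to r, L = m · v · r.
L = 1884 · 38.66 · 1e+12 kg·m²/s ≈ 7.284e+16 kg·m²/s.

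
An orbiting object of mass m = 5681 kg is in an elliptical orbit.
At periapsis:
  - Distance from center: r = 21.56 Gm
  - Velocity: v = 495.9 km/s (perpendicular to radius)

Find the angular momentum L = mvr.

Convert to SI: r = 21.56 Gm = 2.156e+10 m; v = 495.9 km/s = 495900 m/s.
Since v is perpendicular to r, L = m · v · r.
L = 5681 · 495900 · 2.156e+10 kg·m²/s ≈ 6.074e+19 kg·m²/s.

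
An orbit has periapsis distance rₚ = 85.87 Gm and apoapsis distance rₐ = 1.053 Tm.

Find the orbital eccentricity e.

Convert to SI: rₚ = 85.87 Gm = 8.587e+10 m; rₐ = 1.053 Tm = 1.053e+12 m.
e = (rₐ − rₚ) / (rₐ + rₚ).
e = (1.053e+12 − 8.587e+10) / (1.053e+12 + 8.587e+10) = 9.6713e+11 / 1.13887e+12 ≈ 0.8492.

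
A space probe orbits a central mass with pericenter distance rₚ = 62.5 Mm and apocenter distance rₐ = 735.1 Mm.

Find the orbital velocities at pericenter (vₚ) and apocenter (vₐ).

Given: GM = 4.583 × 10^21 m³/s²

Convert to SI: rₚ = 62.5 Mm = 6.25e+07 m; rₐ = 735.1 Mm = 7.351e+08 m.
Use the vis-viva equation v² = GM(2/r − 1/a) with a = (rₚ + rₐ)/2 = (6.25e+07 + 7.351e+08)/2 = 3.988e+08 m.
vₚ = √(GM · (2/rₚ − 1/a)) = √(4.583e+21 · (2/6.25e+07 − 1/3.988e+08)) m/s ≈ 1.163e+07 m/s = 1.163e+04 km/s.
vₐ = √(GM · (2/rₐ − 1/a)) = √(4.583e+21 · (2/7.351e+08 − 1/3.988e+08)) m/s ≈ 9.885e+05 m/s = 988.5 km/s.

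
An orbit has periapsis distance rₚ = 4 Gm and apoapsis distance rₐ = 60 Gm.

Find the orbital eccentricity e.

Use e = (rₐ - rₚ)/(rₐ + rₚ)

Convert to SI: rₚ = 4 Gm = 4e+09 m; rₐ = 60 Gm = 6e+10 m.
e = (rₐ − rₚ) / (rₐ + rₚ).
e = (6e+10 − 4e+09) / (6e+10 + 4e+09) = 5.6e+10 / 6.4e+10 ≈ 0.875.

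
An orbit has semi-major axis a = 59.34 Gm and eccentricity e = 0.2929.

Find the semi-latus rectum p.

Convert to SI: a = 59.34 Gm = 5.934e+10 m.
p = a (1 − e²).
p = 5.934e+10 · (1 − (0.2929)²) = 5.934e+10 · 0.91421 ≈ 5.425e+10 m = 54.25 Gm.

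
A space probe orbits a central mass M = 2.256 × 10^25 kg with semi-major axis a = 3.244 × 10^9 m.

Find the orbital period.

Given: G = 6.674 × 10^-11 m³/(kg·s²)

GM = G · M = 6.674e-11 · 2.256e+25 = 1.50565e+15 m³/s².
Kepler's third law: T = 2π √(a³ / GM).
Substituting a = 3.244e+09 m and GM = 1.50565e+15 m³/s²:
T = 2π √((3.244e+09)³ / 1.50565e+15) s
T ≈ 2.992e+07 s = 346.3 days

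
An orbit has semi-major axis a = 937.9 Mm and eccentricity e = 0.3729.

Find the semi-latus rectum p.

Convert to SI: a = 937.9 Mm = 9.379e+08 m.
p = a (1 − e²).
p = 9.379e+08 · (1 − (0.3729)²) = 9.379e+08 · 0.860946 ≈ 8.075e+08 m = 807.5 Mm.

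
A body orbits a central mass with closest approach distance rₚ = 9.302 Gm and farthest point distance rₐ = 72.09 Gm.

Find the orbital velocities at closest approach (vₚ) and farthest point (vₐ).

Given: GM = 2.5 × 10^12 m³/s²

Convert to SI: rₚ = 9.302 Gm = 9.302e+09 m; rₐ = 72.09 Gm = 7.209e+10 m.
Use the vis-viva equation v² = GM(2/r − 1/a) with a = (rₚ + rₐ)/2 = (9.302e+09 + 7.209e+10)/2 = 4.0696e+10 m.
vₚ = √(GM · (2/rₚ − 1/a)) = √(2.5e+12 · (2/9.302e+09 − 1/4.0696e+10)) m/s ≈ 21.82 m/s = 21.82 m/s.
vₐ = √(GM · (2/rₐ − 1/a)) = √(2.5e+12 · (2/7.209e+10 − 1/4.0696e+10)) m/s ≈ 2.815 m/s = 2.815 m/s.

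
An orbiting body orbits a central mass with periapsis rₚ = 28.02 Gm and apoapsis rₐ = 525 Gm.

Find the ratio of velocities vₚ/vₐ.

Convert to SI: rₚ = 28.02 Gm = 2.802e+10 m; rₐ = 525 Gm = 5.25e+11 m.
Conservation of angular momentum gives rₚvₚ = rₐvₐ, so vₚ/vₐ = rₐ/rₚ.
vₚ/vₐ = 5.25e+11 / 2.802e+10 ≈ 18.74.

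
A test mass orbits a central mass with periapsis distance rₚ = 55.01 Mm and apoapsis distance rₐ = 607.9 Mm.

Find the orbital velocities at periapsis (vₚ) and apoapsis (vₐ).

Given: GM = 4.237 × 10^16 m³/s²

Convert to SI: rₚ = 55.01 Mm = 5.501e+07 m; rₐ = 607.9 Mm = 6.079e+08 m.
Use the vis-viva equation v² = GM(2/r − 1/a) with a = (rₚ + rₐ)/2 = (5.501e+07 + 6.079e+08)/2 = 3.31455e+08 m.
vₚ = √(GM · (2/rₚ − 1/a)) = √(4.237e+16 · (2/5.501e+07 − 1/3.31455e+08)) m/s ≈ 3.758e+04 m/s = 37.58 km/s.
vₐ = √(GM · (2/rₐ − 1/a)) = √(4.237e+16 · (2/6.079e+08 − 1/3.31455e+08)) m/s ≈ 3401 m/s = 3.401 km/s.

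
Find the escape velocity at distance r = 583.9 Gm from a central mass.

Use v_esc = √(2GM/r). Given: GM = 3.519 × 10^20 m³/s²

Convert to SI: r = 583.9 Gm = 5.839e+11 m.
Escape velocity comes from setting total energy to zero: ½v² − GM/r = 0 ⇒ v_esc = √(2GM / r).
v_esc = √(2 · 3.519e+20 / 5.839e+11) m/s ≈ 3.472e+04 m/s = 34.72 km/s.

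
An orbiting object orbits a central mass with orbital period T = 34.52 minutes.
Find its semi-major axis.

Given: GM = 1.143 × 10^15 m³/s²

Convert to SI: T = 34.52 minutes = 2071.2 s.
Invert Kepler's third law: a = (GM · T² / (4π²))^(1/3).
Substituting T = 2071.2 s and GM = 1.143e+15 m³/s²:
a = (1.143e+15 · (2071.2)² / (4π²))^(1/3) m
a ≈ 4.989e+06 m = 4.989 × 10^6 m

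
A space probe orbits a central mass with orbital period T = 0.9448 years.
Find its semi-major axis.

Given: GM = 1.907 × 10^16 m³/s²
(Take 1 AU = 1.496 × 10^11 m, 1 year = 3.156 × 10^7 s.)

Convert to SI: T = 0.9448 years = 2.98179e+07 s.
Invert Kepler's third law: a = (GM · T² / (4π²))^(1/3).
Substituting T = 2.98179e+07 s and GM = 1.907e+16 m³/s²:
a = (1.907e+16 · (2.98179e+07)² / (4π²))^(1/3) m
a ≈ 7.545e+09 m = 0.05043 AU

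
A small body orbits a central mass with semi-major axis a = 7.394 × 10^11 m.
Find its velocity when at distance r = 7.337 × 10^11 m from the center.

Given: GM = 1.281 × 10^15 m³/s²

Vis-viva: v = √(GM · (2/r − 1/a)).
2/r − 1/a = 2/7.337e+11 − 1/7.394e+11 = 1.37346e-12 m⁻¹.
v = √(1.281e+15 · 1.37346e-12) m/s ≈ 41.95 m/s = 41.95 m/s.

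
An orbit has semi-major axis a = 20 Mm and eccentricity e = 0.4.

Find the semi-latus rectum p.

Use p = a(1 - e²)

Convert to SI: a = 20 Mm = 2e+07 m.
p = a (1 − e²).
p = 2e+07 · (1 − (0.4)²) = 2e+07 · 0.84 ≈ 1.68e+07 m = 16.8 Mm.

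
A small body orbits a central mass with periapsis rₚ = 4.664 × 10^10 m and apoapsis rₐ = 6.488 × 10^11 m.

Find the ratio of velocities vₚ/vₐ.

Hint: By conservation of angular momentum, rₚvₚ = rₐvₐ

Conservation of angular momentum gives rₚvₚ = rₐvₐ, so vₚ/vₐ = rₐ/rₚ.
vₚ/vₐ = 6.488e+11 / 4.664e+10 ≈ 13.91.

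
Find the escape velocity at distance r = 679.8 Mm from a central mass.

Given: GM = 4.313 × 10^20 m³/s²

Convert to SI: r = 679.8 Mm = 6.798e+08 m.
Escape velocity comes from setting total energy to zero: ½v² − GM/r = 0 ⇒ v_esc = √(2GM / r).
v_esc = √(2 · 4.313e+20 / 6.798e+08) m/s ≈ 1.126e+06 m/s = 1126 km/s.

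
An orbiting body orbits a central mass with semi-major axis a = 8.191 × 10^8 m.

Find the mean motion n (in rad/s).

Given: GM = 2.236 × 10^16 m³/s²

n = √(GM / a³).
n = √(2.236e+16 / (8.191e+08)³) rad/s ≈ 6.379e-06 rad/s.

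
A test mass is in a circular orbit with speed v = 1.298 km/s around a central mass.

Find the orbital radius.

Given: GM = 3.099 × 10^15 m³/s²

Convert to SI: v = 1.298 km/s = 1298 m/s.
For a circular orbit, v² = GM / r, so r = GM / v².
r = 3.099e+15 / (1298)² m ≈ 1.839e+09 m = 1.839 Gm.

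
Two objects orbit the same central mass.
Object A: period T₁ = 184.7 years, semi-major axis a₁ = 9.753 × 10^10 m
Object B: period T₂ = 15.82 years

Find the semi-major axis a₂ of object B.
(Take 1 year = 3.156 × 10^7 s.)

Convert to SI: T₁ = 184.7 years = 5.82913e+09 s; T₂ = 15.82 years = 4.99279e+08 s.
Kepler's third law: (T₁/T₂)² = (a₁/a₂)³ ⇒ a₂ = a₁ · (T₂/T₁)^(2/3).
T₂/T₁ = 4.99279e+08 / 5.82913e+09 = 0.0856524.
a₂ = 9.753e+10 · (0.0856524)^(2/3) m ≈ 1.895e+10 m = 1.895 × 10^10 m.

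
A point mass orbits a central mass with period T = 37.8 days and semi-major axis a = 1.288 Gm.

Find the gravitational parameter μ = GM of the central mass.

Convert to SI: T = 37.8 days = 3.26592e+06 s; a = 1.288 Gm = 1.288e+09 m.
GM = 4π² · a³ / T².
GM = 4π² · (1.288e+09)³ / (3.26592e+06)² m³/s² ≈ 7.909e+15 m³/s² = 7.909 × 10^15 m³/s².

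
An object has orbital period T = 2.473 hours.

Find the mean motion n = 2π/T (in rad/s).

Convert to SI: T = 2.473 hours = 8902.8 s.
n = 2π / T.
n = 2π / 8902.8 s ≈ 0.0007058 rad/s.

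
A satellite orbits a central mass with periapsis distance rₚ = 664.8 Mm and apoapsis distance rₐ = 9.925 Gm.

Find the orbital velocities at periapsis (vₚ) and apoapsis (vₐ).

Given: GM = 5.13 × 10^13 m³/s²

Convert to SI: rₚ = 664.8 Mm = 6.648e+08 m; rₐ = 9.925 Gm = 9.925e+09 m.
Use the vis-viva equation v² = GM(2/r − 1/a) with a = (rₚ + rₐ)/2 = (6.648e+08 + 9.925e+09)/2 = 5.2949e+09 m.
vₚ = √(GM · (2/rₚ − 1/a)) = √(5.13e+13 · (2/6.648e+08 − 1/5.2949e+09)) m/s ≈ 380.3 m/s = 380.3 m/s.
vₐ = √(GM · (2/rₐ − 1/a)) = √(5.13e+13 · (2/9.925e+09 − 1/5.2949e+09)) m/s ≈ 25.47 m/s = 25.47 m/s.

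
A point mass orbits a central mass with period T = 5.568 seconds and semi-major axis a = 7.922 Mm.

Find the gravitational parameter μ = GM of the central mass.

Convert to SI: a = 7.922 Mm = 7.922e+06 m.
GM = 4π² · a³ / T².
GM = 4π² · (7.922e+06)³ / (5.568)² m³/s² ≈ 6.331e+20 m³/s² = 6.331 × 10^20 m³/s².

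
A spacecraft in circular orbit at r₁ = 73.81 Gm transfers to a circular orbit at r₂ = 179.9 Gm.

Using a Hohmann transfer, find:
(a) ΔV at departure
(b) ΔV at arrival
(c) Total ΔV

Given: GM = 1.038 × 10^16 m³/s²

Convert to SI: r₁ = 73.81 Gm = 7.381e+10 m; r₂ = 179.9 Gm = 1.799e+11 m.
Transfer semi-major axis: a_t = (r₁ + r₂)/2 = (7.381e+10 + 1.799e+11)/2 = 1.26855e+11 m.
Circular speeds: v₁ = √(GM/r₁) = 375.008 m/s, v₂ = √(GM/r₂) = 240.206 m/s.
Transfer speeds (vis-viva v² = GM(2/r − 1/a_t)): v₁ᵗ = 446.584 m/s, v₂ᵗ = 183.226 m/s.
(a) ΔV₁ = |v₁ᵗ − v₁| ≈ 71.58 m/s = 71.58 m/s.
(b) ΔV₂ = |v₂ − v₂ᵗ| ≈ 56.98 m/s = 56.98 m/s.
(c) ΔV_total = ΔV₁ + ΔV₂ ≈ 128.6 m/s = 128.6 m/s.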